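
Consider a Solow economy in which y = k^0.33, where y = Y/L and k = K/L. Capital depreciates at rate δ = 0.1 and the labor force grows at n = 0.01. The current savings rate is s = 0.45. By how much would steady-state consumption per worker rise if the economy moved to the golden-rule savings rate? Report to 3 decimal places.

Δc ≈ 0.050

n + δ = 0.01 + 0.1 = 0.11.
Current steady state (s = 0.45): k* = (0.45/0.11)^(1/0.67) ≈ 8.1877, y* = 8.1877^0.33 ≈ 2.0014, c* = (1−0.45)·2.0014 ≈ 1.1008.
Golden rule sets MPK = n+δ: 0.33·k^(0.33−1) = 0.11, so k_gold = (0.33/0.11)^(1/0.67) ≈ 5.1537.
y_gold = 5.1537^0.33 ≈ 1.7179, c_gold = y_gold − 0.11·k_gold ≈ 1.1510.
Gain: Δc = 1.1510 − 1.1008 ≈ 0.0502.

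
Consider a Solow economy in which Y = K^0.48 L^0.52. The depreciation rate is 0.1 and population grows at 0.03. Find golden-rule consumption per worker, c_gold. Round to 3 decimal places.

c_gold ≈ 1.736

n + δ = 0.03 + 0.1 = 0.13.
Maximizing c = f(k) − (n+δ)·k gives f'(k) = n+δ, i.e. 0.48·k^(0.48−1) = 0.13, so k_gold = (0.48/0.13)^(1/0.52) ≈ 12.3298.
y_gold = 12.3298^0.48 ≈ 3.3393.
c_gold = y_gold − (n+δ)·k_gold = 3.3393 − 0.13·12.3298 ≈ 1.7365.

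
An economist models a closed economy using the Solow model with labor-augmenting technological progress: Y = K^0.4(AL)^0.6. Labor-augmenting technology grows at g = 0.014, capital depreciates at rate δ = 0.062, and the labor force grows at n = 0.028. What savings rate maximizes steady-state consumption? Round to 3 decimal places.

Capital per effective worker breaks even when investment replaces (n + g + δ)·k; here n + g + δ = 0.104.
At the golden rule MPK = n+g+δ, and in any Cobb-Douglas steady state s = (n+g+δ)·k/y = MPK·k/y = capital's share 0.4.

s_gold = 0.400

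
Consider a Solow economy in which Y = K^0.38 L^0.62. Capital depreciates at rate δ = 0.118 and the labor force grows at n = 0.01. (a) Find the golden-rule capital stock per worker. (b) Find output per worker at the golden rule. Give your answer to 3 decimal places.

n + δ = 0.01 + 0.118 = 0.128.
Golden rule sets MPK = n+δ: 0.38·k^(0.38−1) = 0.128, so k_gold = (0.38/0.128)^(1/0.62) ≈ 5.7838.
y_gold = 5.7838^0.38 ≈ 1.9482.

(a) k_gold ≈ 5.784; (b) y_gold ≈ 1.948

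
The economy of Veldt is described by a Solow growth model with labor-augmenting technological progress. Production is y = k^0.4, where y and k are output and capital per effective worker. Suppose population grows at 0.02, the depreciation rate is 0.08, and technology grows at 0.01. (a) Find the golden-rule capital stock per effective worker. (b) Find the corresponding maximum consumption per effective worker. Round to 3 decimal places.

(a) k_gold ≈ 8.599; (b) c_gold ≈ 1.419

n + g + δ = 0.02 + 0.01 + 0.08 = 0.11.
Golden rule sets MPK = n+g+δ: 0.4·k^(0.4−1) = 0.11, so k_gold = (0.4/0.11)^(1/0.6) ≈ 8.5990.
y_gold = 8.5990^0.4 ≈ 2.3647; c_gold = y_gold − 0.11·k_gold ≈ 1.4188.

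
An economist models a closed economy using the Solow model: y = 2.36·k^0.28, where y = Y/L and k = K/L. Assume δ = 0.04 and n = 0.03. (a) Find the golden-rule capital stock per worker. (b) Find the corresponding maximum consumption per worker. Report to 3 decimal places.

Capital per worker breaks even when investment replaces (n + δ)·k; here n + δ = 0.07.
Maximizing c = f(k) − (n+δ)·k gives f'(k) = n+δ, i.e. 0.28·2.36·k^(0.28−1) = 0.07, so k_gold = (0.28·2.36/0.07)^(1/0.72) ≈ 22.6010.
y_gold = 2.36·22.6010^0.28 ≈ 5.6503; c_gold = y_gold − 0.07·k_gold ≈ 4.0682.

(a) k_gold ≈ 22.601; (b) c_gold ≈ 4.068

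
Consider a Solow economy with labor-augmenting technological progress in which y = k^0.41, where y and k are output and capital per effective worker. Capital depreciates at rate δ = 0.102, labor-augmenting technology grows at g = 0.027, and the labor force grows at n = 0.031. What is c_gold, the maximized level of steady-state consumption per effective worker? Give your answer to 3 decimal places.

c_gold ≈ 1.135

Capital per effective worker breaks even when investment replaces (n + g + δ)·k; here n + g + δ = 0.16.
Maximizing c = f(k) − (n+g+δ)·k gives f'(k) = n+g+δ, i.e. 0.41·k^(0.41−1) = 0.16, so k_gold = (0.41/0.16)^(1/0.59) ≈ 4.9278.
y_gold = 4.9278^0.41 ≈ 1.9230.
c_gold = y_gold − (n+g+δ)·k_gold = 1.9230 − 0.16·4.9278 ≈ 1.1346.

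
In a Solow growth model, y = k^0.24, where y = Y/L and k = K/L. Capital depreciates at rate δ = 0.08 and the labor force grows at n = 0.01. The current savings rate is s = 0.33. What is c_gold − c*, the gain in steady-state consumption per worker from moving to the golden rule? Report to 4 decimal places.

Capital per worker breaks even when investment replaces (n + δ)·k; here n + δ = 0.09.
Current steady state (s = 0.33): k* = (0.33/0.09)^(1/0.76) ≈ 5.5267, y* = 5.5267^0.24 ≈ 1.5073, c* = (1−0.33)·1.5073 ≈ 1.0099.
Golden rule sets MPK = n+δ: 0.24·k^(0.24−1) = 0.09, so k_gold = (0.24/0.09)^(1/0.76) ≈ 3.6348.
y_gold = 3.6348^0.24 ≈ 1.3631, c_gold = y_gold − 0.09·k_gold ≈ 1.0359.
Gain: Δc = 1.0359 − 1.0099 ≈ 0.0261.

Δc ≈ 0.0261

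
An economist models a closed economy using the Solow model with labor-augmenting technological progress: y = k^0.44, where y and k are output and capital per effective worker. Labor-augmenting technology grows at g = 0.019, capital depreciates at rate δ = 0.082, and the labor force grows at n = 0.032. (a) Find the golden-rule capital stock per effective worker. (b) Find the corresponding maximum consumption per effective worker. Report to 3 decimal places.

Break-even investment rate: n + g + δ = 0.032 + 0.019 + 0.082 = 0.133.
Golden rule sets MPK = n+g+δ: 0.44·k^(0.44−1) = 0.133, so k_gold = (0.44/0.133)^(1/0.56) ≈ 8.4695.
y_gold = 8.4695^0.44 ≈ 2.5601; c_gold = y_gold − 0.133·k_gold ≈ 1.4337.

(a) k_gold ≈ 8.470; (b) c_gold ≈ 1.434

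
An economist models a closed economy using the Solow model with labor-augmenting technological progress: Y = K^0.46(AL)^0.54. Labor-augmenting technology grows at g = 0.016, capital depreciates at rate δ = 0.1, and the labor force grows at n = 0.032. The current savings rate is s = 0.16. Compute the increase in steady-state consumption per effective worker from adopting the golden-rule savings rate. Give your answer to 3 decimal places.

Break-even investment rate: n + g + δ = 0.032 + 0.016 + 0.1 = 0.148.
Current steady state (s = 0.16): k* = (0.16/0.148)^(1/0.54) ≈ 1.1553, y* = 1.1553^0.46 ≈ 1.0687, c* = (1−0.16)·1.0687 ≈ 0.8977.
Setting f'(k) = n+g+δ gives 0.46·k^(0.46−1) = 0.148, hence k_gold = (0.46/0.148)^(1/0.54) ≈ 8.1664.
y_gold = 8.1664^0.46 ≈ 2.6274, c_gold = y_gold − 0.148·k_gold ≈ 1.4188.
Gain: Δc = 1.4188 − 0.8977 ≈ 0.5211.

Δc ≈ 0.521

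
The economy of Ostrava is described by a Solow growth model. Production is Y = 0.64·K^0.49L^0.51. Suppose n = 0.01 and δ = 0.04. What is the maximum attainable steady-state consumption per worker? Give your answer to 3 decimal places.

Capital per worker breaks even when investment replaces (n + δ)·k; here n + δ = 0.05.
Maximizing c = f(k) − (n+δ)·k gives f'(k) = n+δ, i.e. 0.49·0.64·k^(0.49−1) = 0.05, so k_gold = (0.49·0.64/0.05)^(1/0.51) ≈ 36.6051.
y_gold = 0.64·36.6051^0.49 ≈ 3.7352.
c_gold = y_gold − (n+δ)·k_gold = 3.7352 − 0.05·36.6051 ≈ 1.9050.

c_gold ≈ 1.905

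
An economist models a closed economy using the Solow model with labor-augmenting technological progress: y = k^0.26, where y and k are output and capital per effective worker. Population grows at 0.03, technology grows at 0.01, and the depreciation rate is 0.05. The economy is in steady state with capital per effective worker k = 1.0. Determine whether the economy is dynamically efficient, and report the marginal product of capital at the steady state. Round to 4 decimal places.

The effective depreciation rate is n + g + δ = 0.03 + 0.01 + 0.05 = 0.09.
MPK = 0.26·k^(0.26−1) = 0.26·1.0^(-0.74) ≈ 0.2600.
MPK > 0.09, so the economy is dynamically efficient (under-saving).

dynamically efficient; MPK ≈ 0.2600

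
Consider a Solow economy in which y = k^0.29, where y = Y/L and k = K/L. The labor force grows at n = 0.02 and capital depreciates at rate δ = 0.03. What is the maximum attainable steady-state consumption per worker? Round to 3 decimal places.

The effective depreciation rate is n + δ = 0.02 + 0.03 = 0.05.
Golden rule sets MPK = n+δ: 0.29·k^(0.29−1) = 0.05, so k_gold = (0.29/0.05)^(1/0.71) ≈ 11.8919.
y_gold = 11.8919^0.29 ≈ 2.0503.
c_gold = y_gold − (n+δ)·k_gold = 2.0503 − 0.05·11.8919 ≈ 1.4557.

c_gold ≈ 1.456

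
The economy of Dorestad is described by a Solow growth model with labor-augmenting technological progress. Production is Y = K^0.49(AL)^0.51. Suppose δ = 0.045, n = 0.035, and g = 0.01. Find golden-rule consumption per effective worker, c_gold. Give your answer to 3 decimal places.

n + g + δ = 0.035 + 0.01 + 0.045 = 0.09.
Setting f'(k) = n+g+δ gives 0.49·k^(0.49−1) = 0.09, hence k_gold = (0.49/0.09)^(1/0.51) ≈ 27.7362.
y_gold = 27.7362^0.49 ≈ 5.0944.
c_gold = y_gold − (n+g+δ)·k_gold = 5.0944 − 0.09·27.7362 ≈ 2.5981.

c_gold ≈ 2.598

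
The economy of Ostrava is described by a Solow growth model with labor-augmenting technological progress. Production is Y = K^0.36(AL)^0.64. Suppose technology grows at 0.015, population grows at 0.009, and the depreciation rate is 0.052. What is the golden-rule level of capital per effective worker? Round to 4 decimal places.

The effective depreciation rate is n + g + δ = 0.009 + 0.015 + 0.052 = 0.076.
Setting f'(k) = n+g+δ gives 0.36·k^(0.36−1) = 0.076, hence k_gold = (0.36/0.076)^(1/0.64) ≈ 11.3619.

k_gold ≈ 11.3619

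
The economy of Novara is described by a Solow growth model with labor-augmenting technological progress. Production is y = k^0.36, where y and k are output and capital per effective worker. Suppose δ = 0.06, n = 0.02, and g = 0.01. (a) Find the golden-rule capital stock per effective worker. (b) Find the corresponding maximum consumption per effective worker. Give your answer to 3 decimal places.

(a) k_gold ≈ 8.724; (b) c_gold ≈ 1.396

n + g + δ = 0.02 + 0.01 + 0.06 = 0.09.
At the golden rule the marginal product of capital equals n+g+δ: 0.36·k^(0.36−1) = 0.09. Solving, k_gold = (0.36/0.09)^(1/0.64) ≈ 8.7241.
y_gold = 8.7241^0.36 ≈ 2.1810; c_gold = y_gold − 0.09·k_gold ≈ 1.3958.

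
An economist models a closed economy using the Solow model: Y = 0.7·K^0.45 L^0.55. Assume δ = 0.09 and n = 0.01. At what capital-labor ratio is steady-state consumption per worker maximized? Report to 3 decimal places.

Capital per worker breaks even when investment replaces (n + δ)·k; here n + δ = 0.1.
At the golden rule the marginal product of capital equals n+δ: 0.45·0.7·k^(0.45−1) = 0.1. Solving, k_gold = (0.45·0.7/0.1)^(1/0.55) ≈ 8.0541.

k_gold ≈ 8.054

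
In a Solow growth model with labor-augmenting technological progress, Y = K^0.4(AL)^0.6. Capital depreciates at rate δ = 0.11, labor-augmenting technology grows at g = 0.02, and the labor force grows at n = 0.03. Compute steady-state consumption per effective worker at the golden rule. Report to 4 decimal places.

Capital per effective worker breaks even when investment replaces (n + g + δ)·k; here n + g + δ = 0.16.
Setting f'(k) = n+g+δ gives 0.4·k^(0.4−1) = 0.16, hence k_gold = (0.4/0.16)^(1/0.6) ≈ 4.6050.
y_gold = 4.6050^0.4 ≈ 1.8420.
c_gold = y_gold − (n+g+δ)·k_gold = 1.8420 − 0.16·4.6050 ≈ 1.1052.

c_gold ≈ 1.1052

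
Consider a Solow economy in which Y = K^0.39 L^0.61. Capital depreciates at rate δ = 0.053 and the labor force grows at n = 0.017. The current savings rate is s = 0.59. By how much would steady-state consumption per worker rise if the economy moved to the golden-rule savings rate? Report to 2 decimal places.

The effective depreciation rate is n + δ = 0.017 + 0.053 = 0.07.
Current steady state (s = 0.59): k* = (0.59/0.07)^(1/0.61) ≈ 32.9329, y* = 32.9329^0.39 ≈ 3.9073, c* = (1−0.59)·3.9073 ≈ 1.6020.
Golden rule sets MPK = n+δ: 0.39·k^(0.39−1) = 0.07, so k_gold = (0.39/0.07)^(1/0.61) ≈ 16.7069.
y_gold = 16.7069^0.39 ≈ 2.9987, c_gold = y_gold − 0.07·k_gold ≈ 1.8292.
Gain: Δc = 1.8292 − 1.6020 ≈ 0.2272.

Δc ≈ 0.23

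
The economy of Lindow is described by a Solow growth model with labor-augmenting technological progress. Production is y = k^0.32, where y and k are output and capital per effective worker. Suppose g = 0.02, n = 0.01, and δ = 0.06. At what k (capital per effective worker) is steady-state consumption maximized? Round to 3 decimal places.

k_gold ≈ 6.459

The effective depreciation rate is n + g + δ = 0.01 + 0.02 + 0.06 = 0.09.
Golden rule sets MPK = n+g+δ: 0.32·k^(0.32−1) = 0.09, so k_gold = (0.32/0.09)^(1/0.68) ≈ 6.4589.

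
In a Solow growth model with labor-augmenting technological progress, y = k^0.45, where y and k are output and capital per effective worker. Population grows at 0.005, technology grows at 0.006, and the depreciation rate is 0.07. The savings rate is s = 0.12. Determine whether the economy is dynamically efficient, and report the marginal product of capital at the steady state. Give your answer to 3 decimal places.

dynamically efficient; MPK ≈ 0.304

Capital per effective worker breaks even when investment replaces (n + g + δ)·k; here n + g + δ = 0.081.
Steady-state k*: s·k^0.45 = 0.081·k gives k* = (0.12/0.081)^(1/0.55) ≈ 2.0434.
MPK = 0.45·2.0434^(-0.55) ≈ 0.3038.
MPK > n+g+δ = 0.081, so the economy is dynamically efficient (under-saving).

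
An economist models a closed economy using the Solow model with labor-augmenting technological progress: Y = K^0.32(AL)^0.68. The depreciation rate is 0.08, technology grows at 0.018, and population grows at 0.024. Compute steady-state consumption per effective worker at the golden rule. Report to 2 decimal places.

c_gold ≈ 1.07

Break-even investment rate: n + g + δ = 0.024 + 0.018 + 0.08 = 0.122.
Setting f'(k) = n+g+δ gives 0.32·k^(0.32−1) = 0.122, hence k_gold = (0.32/0.122)^(1/0.68) ≈ 4.1292.
y_gold = 4.1292^0.32 ≈ 1.5743.
c_gold = y_gold − (n+g+δ)·k_gold = 1.5743 − 0.122·4.1292 ≈ 1.0705.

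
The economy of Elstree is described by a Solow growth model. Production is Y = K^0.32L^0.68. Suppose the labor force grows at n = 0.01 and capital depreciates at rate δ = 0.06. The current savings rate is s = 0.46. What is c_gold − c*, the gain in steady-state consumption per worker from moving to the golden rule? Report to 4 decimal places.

Capital per worker breaks even when investment replaces (n + δ)·k; here n + δ = 0.07.
Current steady state (s = 0.46): k* = (0.46/0.07)^(1/0.68) ≈ 15.9383, y* = 15.9383^0.32 ≈ 2.4254, c* = (1−0.46)·2.4254 ≈ 1.3097.
Setting f'(k) = n+δ gives 0.32·k^(0.32−1) = 0.07, hence k_gold = (0.32/0.07)^(1/0.68) ≈ 9.3468.
y_gold = 9.3468^0.32 ≈ 2.0446, c_gold = y_gold − 0.07·k_gold ≈ 1.3903.
Gain: Δc = 1.3903 − 1.3097 ≈ 0.0806.

Δc ≈ 0.0806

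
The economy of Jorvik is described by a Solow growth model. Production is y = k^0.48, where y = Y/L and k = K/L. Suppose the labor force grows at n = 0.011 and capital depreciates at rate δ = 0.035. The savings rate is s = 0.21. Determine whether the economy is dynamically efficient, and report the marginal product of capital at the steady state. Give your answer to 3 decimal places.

Break-even investment rate: n + δ = 0.011 + 0.035 = 0.046.
Steady-state k*: s·k^0.48 = 0.046·k gives k* = (0.21/0.046)^(1/0.52) ≈ 18.5436.
MPK = 0.48·18.5436^(-0.52) ≈ 0.1051.
MPK > n+δ = 0.046, so the economy is dynamically efficient (under-saving).

dynamically efficient; MPK ≈ 0.105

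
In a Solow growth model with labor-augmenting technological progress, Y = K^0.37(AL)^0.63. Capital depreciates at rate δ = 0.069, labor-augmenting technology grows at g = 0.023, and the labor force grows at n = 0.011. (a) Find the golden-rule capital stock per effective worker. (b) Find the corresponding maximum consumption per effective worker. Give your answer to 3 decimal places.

Break-even investment rate: n + g + δ = 0.011 + 0.023 + 0.069 = 0.103.
Maximizing c = f(k) − (n+g+δ)·k gives f'(k) = n+g+δ, i.e. 0.37·k^(0.37−1) = 0.103, so k_gold = (0.37/0.103)^(1/0.63) ≈ 7.6126.
y_gold = 7.6126^0.37 ≈ 2.1192; c_gold = y_gold − 0.103·k_gold ≈ 1.3351.

(a) k_gold ≈ 7.613; (b) c_gold ≈ 1.335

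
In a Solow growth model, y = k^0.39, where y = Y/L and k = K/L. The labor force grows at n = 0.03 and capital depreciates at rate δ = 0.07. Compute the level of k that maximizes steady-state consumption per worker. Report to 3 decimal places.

Capital per worker breaks even when investment replaces (n + δ)·k; here n + δ = 0.1.
At the golden rule the marginal product of capital equals n+δ: 0.39·k^(0.39−1) = 0.1. Solving, k_gold = (0.39/0.1)^(1/0.61) ≈ 9.3102.

k_gold ≈ 9.310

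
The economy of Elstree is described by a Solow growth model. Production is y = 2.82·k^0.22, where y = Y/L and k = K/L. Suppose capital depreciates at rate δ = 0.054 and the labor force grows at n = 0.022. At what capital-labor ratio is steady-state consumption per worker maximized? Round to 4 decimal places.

n + δ = 0.022 + 0.054 = 0.076.
Setting f'(k) = n+δ gives 0.22·2.82·k^(0.22−1) = 0.076, hence k_gold = (0.22·2.82/0.076)^(1/0.78) ≈ 14.7587.

k_gold ≈ 14.7587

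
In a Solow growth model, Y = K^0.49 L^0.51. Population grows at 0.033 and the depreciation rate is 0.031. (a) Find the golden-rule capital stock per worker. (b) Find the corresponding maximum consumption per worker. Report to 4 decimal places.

n + δ = 0.033 + 0.031 = 0.064.
At the golden rule the marginal product of capital equals n+δ: 0.49·k^(0.49−1) = 0.064. Solving, k_gold = (0.49/0.064)^(1/0.51) ≈ 54.1209.
y_gold = 54.1209^0.49 ≈ 7.0689; c_gold = y_gold − 0.064·k_gold ≈ 3.6051.

(a) k_gold ≈ 54.1209; (b) c_gold ≈ 3.6051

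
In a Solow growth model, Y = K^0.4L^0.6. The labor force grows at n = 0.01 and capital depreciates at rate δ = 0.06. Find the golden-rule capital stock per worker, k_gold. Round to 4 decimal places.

k_gold ≈ 18.2643

Capital per worker breaks even when investment replaces (n + δ)·k; here n + δ = 0.07.
At the golden rule the marginal product of capital equals n+δ: 0.4·k^(0.4−1) = 0.07. Solving, k_gold = (0.4/0.07)^(1/0.6) ≈ 18.2643.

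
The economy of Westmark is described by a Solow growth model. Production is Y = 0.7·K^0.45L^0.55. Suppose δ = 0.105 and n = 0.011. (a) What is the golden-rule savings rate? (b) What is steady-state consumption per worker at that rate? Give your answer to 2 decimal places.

(a) s_gold = 0.45; (b) c_gold ≈ 0.87

The effective depreciation rate is n + δ = 0.011 + 0.105 = 0.116.
For Cobb-Douglas, s_gold equals capital's share: s_gold = 0.45.
Golden rule sets MPK = n+δ: 0.45·0.7·k^(0.45−1) = 0.116, so k_gold = (0.45·0.7/0.116)^(1/0.55) ≈ 6.1493.
y_gold = 0.7·6.1493^0.45 ≈ 1.5851; c_gold = (1−0.45)·y_gold ≈ 0.8718.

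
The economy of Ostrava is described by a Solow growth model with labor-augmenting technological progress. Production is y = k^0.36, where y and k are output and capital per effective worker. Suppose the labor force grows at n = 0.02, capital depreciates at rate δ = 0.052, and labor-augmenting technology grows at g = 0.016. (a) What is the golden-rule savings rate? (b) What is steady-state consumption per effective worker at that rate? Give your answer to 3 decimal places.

Capital per effective worker breaks even when investment replaces (n + g + δ)·k; here n + g + δ = 0.088.
For Cobb-Douglas, s_gold equals capital's share: s_gold = 0.36.
Setting f'(k) = n+g+δ gives 0.36·k^(0.36−1) = 0.088, hence k_gold = (0.36/0.088)^(1/0.64) ≈ 9.0358.
y_gold = 9.0358^0.36 ≈ 2.2088; c_gold = (1−0.36)·y_gold ≈ 1.4136.

(a) s_gold = 0.360; (b) c_gold ≈ 1.414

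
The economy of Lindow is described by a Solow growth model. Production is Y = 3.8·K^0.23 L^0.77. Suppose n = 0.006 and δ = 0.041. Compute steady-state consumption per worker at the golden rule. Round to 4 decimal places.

Break-even investment rate: n + δ = 0.006 + 0.041 = 0.047.
Setting f'(k) = n+δ gives 0.23·3.8·k^(0.23−1) = 0.047, hence k_gold = (0.23·3.8/0.047)^(1/0.77) ≈ 44.5235.
y_gold = 3.8·44.5235^0.23 ≈ 9.0983.
c_gold = y_gold − (n+δ)·k_gold = 9.0983 − 0.047·44.5235 ≈ 7.0057.

c_gold ≈ 7.0057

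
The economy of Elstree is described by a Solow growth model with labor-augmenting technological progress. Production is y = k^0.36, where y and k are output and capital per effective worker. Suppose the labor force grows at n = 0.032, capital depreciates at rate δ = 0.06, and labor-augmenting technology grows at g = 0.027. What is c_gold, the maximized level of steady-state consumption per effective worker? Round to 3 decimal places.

c_gold ≈ 1.193

n + g + δ = 0.032 + 0.027 + 0.06 = 0.119.
Golden rule sets MPK = n+g+δ: 0.36·k^(0.36−1) = 0.119, so k_gold = (0.36/0.119)^(1/0.64) ≈ 5.6387.
y_gold = 5.6387^0.36 ≈ 1.8639.
c_gold = y_gold − (n+g+δ)·k_gold = 1.8639 − 0.119·5.6387 ≈ 1.1929.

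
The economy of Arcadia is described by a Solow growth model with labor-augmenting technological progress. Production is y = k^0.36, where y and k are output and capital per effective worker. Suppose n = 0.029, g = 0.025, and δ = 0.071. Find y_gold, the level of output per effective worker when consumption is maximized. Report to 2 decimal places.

y_gold ≈ 1.81

The effective depreciation rate is n + g + δ = 0.029 + 0.025 + 0.071 = 0.125.
Golden rule sets MPK = n+g+δ: 0.36·k^(0.36−1) = 0.125, so k_gold = (0.36/0.125)^(1/0.64) ≈ 5.2216.
Output: y_gold = k_gold^0.36 = 5.2216^0.36 ≈ 1.8130.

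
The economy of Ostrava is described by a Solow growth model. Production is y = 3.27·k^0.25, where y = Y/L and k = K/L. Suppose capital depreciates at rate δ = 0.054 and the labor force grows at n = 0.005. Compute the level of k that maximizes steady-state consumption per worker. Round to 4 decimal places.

Capital per worker breaks even when investment replaces (n + δ)·k; here n + δ = 0.059.
Setting f'(k) = n+δ gives 0.25·3.27·k^(0.25−1) = 0.059, hence k_gold = (0.25·3.27/0.059)^(1/0.75) ≈ 33.2798.

k_gold ≈ 33.2798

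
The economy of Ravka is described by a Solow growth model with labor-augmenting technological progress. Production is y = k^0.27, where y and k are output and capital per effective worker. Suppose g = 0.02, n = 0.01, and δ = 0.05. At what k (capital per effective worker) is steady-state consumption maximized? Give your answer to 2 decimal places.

k_gold ≈ 5.29

n + g + δ = 0.01 + 0.02 + 0.05 = 0.08.
Golden rule sets MPK = n+g+δ: 0.27·k^(0.27−1) = 0.08, so k_gold = (0.27/0.08)^(1/0.73) ≈ 5.2925.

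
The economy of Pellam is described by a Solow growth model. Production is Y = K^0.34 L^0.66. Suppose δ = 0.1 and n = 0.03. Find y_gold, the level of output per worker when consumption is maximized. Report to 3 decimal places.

y_gold ≈ 1.641

n + δ = 0.03 + 0.1 = 0.13.
At the golden rule the marginal product of capital equals n+δ: 0.34·k^(0.34−1) = 0.13. Solving, k_gold = (0.34/0.13)^(1/0.66) ≈ 4.2917.
Output: y_gold = k_gold^0.34 = 4.2917^0.34 ≈ 1.6409.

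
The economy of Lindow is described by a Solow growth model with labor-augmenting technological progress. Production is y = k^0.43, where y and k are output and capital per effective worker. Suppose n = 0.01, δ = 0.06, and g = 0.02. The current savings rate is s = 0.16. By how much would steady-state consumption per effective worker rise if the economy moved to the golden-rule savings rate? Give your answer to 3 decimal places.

Δc ≈ 0.558

The effective depreciation rate is n + g + δ = 0.01 + 0.02 + 0.06 = 0.09.
Current steady state (s = 0.16): k* = (0.16/0.09)^(1/0.57) ≈ 2.7440, y* = 2.7440^0.43 ≈ 1.5435, c* = (1−0.16)·1.5435 ≈ 1.2965.
Maximizing c = f(k) − (n+g+δ)·k gives f'(k) = n+g+δ, i.e. 0.43·k^(0.43−1) = 0.09, so k_gold = (0.43/0.09)^(1/0.57) ≈ 15.5462.
y_gold = 15.5462^0.43 ≈ 3.2539, c_gold = y_gold − 0.09·k_gold ≈ 1.8547.
Gain: Δc = 1.8547 − 1.2965 ≈ 0.5582.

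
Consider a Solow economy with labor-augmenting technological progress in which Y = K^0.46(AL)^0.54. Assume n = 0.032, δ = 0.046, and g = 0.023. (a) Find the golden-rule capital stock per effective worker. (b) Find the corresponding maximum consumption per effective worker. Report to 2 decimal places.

Capital per effective worker breaks even when investment replaces (n + g + δ)·k; here n + g + δ = 0.101.
At the golden rule the marginal product of capital equals n+g+δ: 0.46·k^(0.46−1) = 0.101. Solving, k_gold = (0.46/0.101)^(1/0.54) ≈ 16.5702.
y_gold = 16.5702^0.46 ≈ 3.6382; c_gold = y_gold − 0.101·k_gold ≈ 1.9646.

(a) k_gold ≈ 16.57; (b) c_gold ≈ 1.96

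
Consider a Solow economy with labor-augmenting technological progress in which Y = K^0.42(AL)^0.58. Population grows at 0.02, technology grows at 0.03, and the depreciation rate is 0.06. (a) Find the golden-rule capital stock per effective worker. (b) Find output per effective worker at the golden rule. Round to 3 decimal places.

(a) k_gold ≈ 10.074; (b) y_gold ≈ 2.638

Break-even investment rate: n + g + δ = 0.02 + 0.03 + 0.06 = 0.11.
Setting f'(k) = n+g+δ gives 0.42·k^(0.42−1) = 0.11, hence k_gold = (0.42/0.11)^(1/0.58) ≈ 10.0740.
y_gold = 10.0740^0.42 ≈ 2.6384.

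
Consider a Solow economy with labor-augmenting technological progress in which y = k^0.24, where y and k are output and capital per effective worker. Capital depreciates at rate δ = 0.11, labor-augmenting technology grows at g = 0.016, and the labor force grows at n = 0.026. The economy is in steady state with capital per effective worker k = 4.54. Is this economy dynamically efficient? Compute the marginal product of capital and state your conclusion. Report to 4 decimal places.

dynamically inefficient; MPK ≈ 0.0760

The effective depreciation rate is n + g + δ = 0.026 + 0.016 + 0.11 = 0.152.
MPK = 0.24·k^(0.24−1) = 0.24·4.54^(-0.76) ≈ 0.0760.
MPK < 0.152, so the economy is dynamically inefficient (over-saving).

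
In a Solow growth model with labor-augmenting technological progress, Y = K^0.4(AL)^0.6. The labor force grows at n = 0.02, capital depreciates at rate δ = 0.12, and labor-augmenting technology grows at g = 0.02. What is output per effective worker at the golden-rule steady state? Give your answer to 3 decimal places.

y_gold ≈ 1.842

Break-even investment rate: n + g + δ = 0.02 + 0.02 + 0.12 = 0.16.
At the golden rule the marginal product of capital equals n+g+δ: 0.4·k^(0.4−1) = 0.16. Solving, k_gold = (0.4/0.16)^(1/0.6) ≈ 4.6050.
Output: y_gold = k_gold^0.4 = 4.6050^0.4 ≈ 1.8420.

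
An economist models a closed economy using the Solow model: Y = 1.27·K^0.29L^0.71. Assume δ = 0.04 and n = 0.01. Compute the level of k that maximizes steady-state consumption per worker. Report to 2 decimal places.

k_gold ≈ 16.65

n + δ = 0.01 + 0.04 = 0.05.
Golden rule sets MPK = n+δ: 0.29·1.27·k^(0.29−1) = 0.05, so k_gold = (0.29·1.27/0.05)^(1/0.71) ≈ 16.6515.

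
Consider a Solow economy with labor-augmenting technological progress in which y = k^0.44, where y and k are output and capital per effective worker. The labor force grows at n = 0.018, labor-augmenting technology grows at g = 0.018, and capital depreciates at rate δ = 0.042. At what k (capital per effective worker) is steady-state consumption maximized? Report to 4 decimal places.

k_gold ≈ 21.9640

Capital per effective worker breaks even when investment replaces (n + g + δ)·k; here n + g + δ = 0.078.
Setting f'(k) = n+g+δ gives 0.44·k^(0.44−1) = 0.078, hence k_gold = (0.44/0.078)^(1/0.56) ≈ 21.9640.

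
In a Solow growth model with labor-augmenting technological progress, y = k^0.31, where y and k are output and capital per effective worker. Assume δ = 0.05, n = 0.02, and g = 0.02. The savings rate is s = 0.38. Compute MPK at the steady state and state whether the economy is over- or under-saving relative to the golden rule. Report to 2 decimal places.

over-saving; MPK ≈ 0.07

n + g + δ = 0.02 + 0.02 + 0.05 = 0.09.
Steady-state k*: s·k^0.31 = 0.09·k gives k* = (0.38/0.09)^(1/0.69) ≈ 8.0646.
MPK = 0.31·8.0646^(-0.69) ≈ 0.0734.
MPK < n+g+δ = 0.09, so the economy is dynamically inefficient (over-saving).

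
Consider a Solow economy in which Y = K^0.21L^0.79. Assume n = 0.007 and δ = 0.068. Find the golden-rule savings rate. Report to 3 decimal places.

s_gold = 0.210

n + δ = 0.007 + 0.068 = 0.075.
At the golden rule MPK = n+δ, and in any Cobb-Douglas steady state s = (n+δ)·k/y = MPK·k/y = capital's share 0.21.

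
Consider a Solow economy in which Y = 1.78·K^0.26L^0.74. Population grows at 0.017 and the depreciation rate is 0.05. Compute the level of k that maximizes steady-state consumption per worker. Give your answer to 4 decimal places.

k_gold ≈ 13.6212

n + δ = 0.017 + 0.05 = 0.067.
At the golden rule the marginal product of capital equals n+δ: 0.26·1.78·k^(0.26−1) = 0.067. Solving, k_gold = (0.26·1.78/0.067)^(1/0.74) ≈ 13.6212.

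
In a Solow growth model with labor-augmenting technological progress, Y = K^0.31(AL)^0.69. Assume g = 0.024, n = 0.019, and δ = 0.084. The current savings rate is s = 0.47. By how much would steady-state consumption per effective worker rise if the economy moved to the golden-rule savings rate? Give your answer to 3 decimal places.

Δc ≈ 0.076

Capital per effective worker breaks even when investment replaces (n + g + δ)·k; here n + g + δ = 0.127.
Current steady state (s = 0.47): k* = (0.47/0.127)^(1/0.69) ≈ 6.6622, y* = 6.6622^0.31 ≈ 1.8002, c* = (1−0.47)·1.8002 ≈ 0.9541.
Golden rule sets MPK = n+g+δ: 0.31·k^(0.31−1) = 0.127, so k_gold = (0.31/0.127)^(1/0.69) ≈ 3.6448.
y_gold = 3.6448^0.31 ≈ 1.4932, c_gold = y_gold − 0.127·k_gold ≈ 1.0303.
Gain: Δc = 1.0303 − 0.9541 ≈ 0.0762.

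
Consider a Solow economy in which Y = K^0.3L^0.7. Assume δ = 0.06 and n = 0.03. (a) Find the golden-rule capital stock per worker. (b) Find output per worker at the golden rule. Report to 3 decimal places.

(a) k_gold ≈ 5.584; (b) y_gold ≈ 1.675

n + δ = 0.03 + 0.06 = 0.09.
Maximizing c = f(k) − (n+δ)·k gives f'(k) = n+δ, i.e. 0.3·k^(0.3−1) = 0.09, so k_gold = (0.3/0.09)^(1/0.7) ≈ 5.5843.
y_gold = 5.5843^0.3 ≈ 1.6753.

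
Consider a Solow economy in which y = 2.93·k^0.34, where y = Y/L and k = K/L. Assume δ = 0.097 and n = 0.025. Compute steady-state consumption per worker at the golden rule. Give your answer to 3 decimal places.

Capital per worker breaks even when investment replaces (n + δ)·k; here n + δ = 0.122.
Golden rule sets MPK = n+δ: 0.34·2.93·k^(0.34−1) = 0.122, so k_gold = (0.34·2.93/0.122)^(1/0.66) ≈ 24.0879.
y_gold = 2.93·24.0879^0.34 ≈ 8.6433.
c_gold = y_gold − (n+δ)·k_gold = 8.6433 − 0.122·24.0879 ≈ 5.7046.

c_gold ≈ 5.705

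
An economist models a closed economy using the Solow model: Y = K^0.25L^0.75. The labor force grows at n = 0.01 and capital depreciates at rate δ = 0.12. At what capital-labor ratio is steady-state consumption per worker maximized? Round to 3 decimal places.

n + δ = 0.01 + 0.12 = 0.13.
Maximizing c = f(k) − (n+δ)·k gives f'(k) = n+δ, i.e. 0.25·k^(0.25−1) = 0.13, so k_gold = (0.25/0.13)^(1/0.75) ≈ 2.3915.

k_gold ≈ 2.391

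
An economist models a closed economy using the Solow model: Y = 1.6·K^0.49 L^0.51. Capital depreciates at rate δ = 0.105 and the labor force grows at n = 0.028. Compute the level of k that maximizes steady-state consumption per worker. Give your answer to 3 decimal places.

k_gold ≈ 32.413

Capital per worker breaks even when investment replaces (n + δ)·k; here n + δ = 0.133.
At the golden rule the marginal product of capital equals n+δ: 0.49·1.6·k^(0.49−1) = 0.133. Solving, k_gold = (0.49·1.6/0.133)^(1/0.51) ≈ 32.4127.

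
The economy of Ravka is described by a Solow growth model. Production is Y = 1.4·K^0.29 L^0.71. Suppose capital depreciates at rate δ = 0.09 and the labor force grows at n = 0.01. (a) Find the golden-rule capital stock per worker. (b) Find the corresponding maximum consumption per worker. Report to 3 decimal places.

(a) k_gold ≈ 7.196; (b) c_gold ≈ 1.762

n + δ = 0.01 + 0.09 = 0.1.
Maximizing c = f(k) − (n+δ)·k gives f'(k) = n+δ, i.e. 0.29·1.4·k^(0.29−1) = 0.1, so k_gold = (0.29·1.4/0.1)^(1/0.71) ≈ 7.1958.
y_gold = 1.4·7.1958^0.29 ≈ 2.4813; c_gold = y_gold − 0.1·k_gold ≈ 1.7617.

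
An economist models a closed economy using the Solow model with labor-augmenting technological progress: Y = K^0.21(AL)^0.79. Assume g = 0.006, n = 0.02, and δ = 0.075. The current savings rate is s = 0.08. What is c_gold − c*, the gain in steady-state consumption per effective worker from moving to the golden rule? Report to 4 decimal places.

Δc ≈ 0.0950

The effective depreciation rate is n + g + δ = 0.02 + 0.006 + 0.075 = 0.101.
Current steady state (s = 0.08): k* = (0.08/0.101)^(1/0.79) ≈ 0.7445, y* = 0.7445^0.21 ≈ 0.9399, c* = (1−0.08)·0.9399 ≈ 0.8647.
At the golden rule the marginal product of capital equals n+g+δ: 0.21·k^(0.21−1) = 0.101. Solving, k_gold = (0.21/0.101)^(1/0.79) ≈ 2.5258.
y_gold = 2.5258^0.21 ≈ 1.2148, c_gold = y_gold − 0.101·k_gold ≈ 0.9597.
Gain: Δc = 0.9597 − 0.8647 ≈ 0.0950.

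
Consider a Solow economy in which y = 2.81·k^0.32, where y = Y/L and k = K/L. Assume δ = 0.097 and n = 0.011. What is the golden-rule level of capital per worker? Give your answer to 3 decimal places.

k_gold ≈ 22.572

Capital per worker breaks even when investment replaces (n + δ)·k; here n + δ = 0.108.
Maximizing c = f(k) − (n+δ)·k gives f'(k) = n+δ, i.e. 0.32·2.81·k^(0.32−1) = 0.108, so k_gold = (0.32·2.81/0.108)^(1/0.68) ≈ 22.5724.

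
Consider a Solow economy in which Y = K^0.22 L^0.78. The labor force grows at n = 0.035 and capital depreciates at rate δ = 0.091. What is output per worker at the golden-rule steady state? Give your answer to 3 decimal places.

y_gold ≈ 1.170

Break-even investment rate: n + δ = 0.035 + 0.091 = 0.126.
At the golden rule the marginal product of capital equals n+δ: 0.22·k^(0.22−1) = 0.126. Solving, k_gold = (0.22/0.126)^(1/0.78) ≈ 2.0433.
Output: y_gold = k_gold^0.22 = 2.0433^0.22 ≈ 1.1702.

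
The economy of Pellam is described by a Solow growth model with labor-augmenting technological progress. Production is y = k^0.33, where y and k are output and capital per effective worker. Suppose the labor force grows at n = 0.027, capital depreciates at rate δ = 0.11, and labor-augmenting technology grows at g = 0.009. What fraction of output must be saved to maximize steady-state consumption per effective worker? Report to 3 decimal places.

s_gold = 0.330

Break-even investment rate: n + g + δ = 0.027 + 0.009 + 0.11 = 0.146.
At the golden rule MPK = n+g+δ, and in any Cobb-Douglas steady state s = (n+g+δ)·k/y = MPK·k/y = capital's share 0.33.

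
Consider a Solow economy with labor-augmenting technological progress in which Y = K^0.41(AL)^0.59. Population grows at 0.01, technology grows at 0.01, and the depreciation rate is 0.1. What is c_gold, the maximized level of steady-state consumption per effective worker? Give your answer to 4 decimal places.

The effective depreciation rate is n + g + δ = 0.01 + 0.01 + 0.1 = 0.12.
Golden rule sets MPK = n+g+δ: 0.41·k^(0.41−1) = 0.12, so k_gold = (0.41/0.12)^(1/0.59) ≈ 8.0244.
y_gold = 8.0244^0.41 ≈ 2.3486.
c_gold = y_gold − (n+g+δ)·k_gold = 2.3486 − 0.12·8.0244 ≈ 1.3857.

c_gold ≈ 1.3857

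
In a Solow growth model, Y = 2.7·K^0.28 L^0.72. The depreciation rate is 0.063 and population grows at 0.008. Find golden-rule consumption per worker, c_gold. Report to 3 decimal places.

Break-even investment rate: n + δ = 0.008 + 0.063 = 0.071.
Golden rule sets MPK = n+δ: 0.28·2.7·k^(0.28−1) = 0.071, so k_gold = (0.28·2.7/0.071)^(1/0.72) ≈ 26.7150.
y_gold = 2.7·26.7150^0.28 ≈ 6.7742.
c_gold = y_gold − (n+δ)·k_gold = 6.7742 − 0.071·26.7150 ≈ 4.8774.

c_gold ≈ 4.877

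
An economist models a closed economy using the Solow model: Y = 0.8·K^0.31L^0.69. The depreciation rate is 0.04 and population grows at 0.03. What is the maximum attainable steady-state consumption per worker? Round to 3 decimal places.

c_gold ≈ 0.974

The effective depreciation rate is n + δ = 0.03 + 0.04 = 0.07.
At the golden rule the marginal product of capital equals n+δ: 0.31·0.8·k^(0.31−1) = 0.07. Solving, k_gold = (0.31·0.8/0.07)^(1/0.69) ≈ 6.2541.
y_gold = 0.8·6.2541^0.31 ≈ 1.4122.
c_gold = y_gold − (n+δ)·k_gold = 1.4122 − 0.07·6.2541 ≈ 0.9744.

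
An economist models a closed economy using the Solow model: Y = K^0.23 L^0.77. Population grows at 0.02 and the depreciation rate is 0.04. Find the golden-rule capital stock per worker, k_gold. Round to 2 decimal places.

k_gold ≈ 5.73

n + δ = 0.02 + 0.04 = 0.06.
Setting f'(k) = n+δ gives 0.23·k^(0.23−1) = 0.06, hence k_gold = (0.23/0.06)^(1/0.77) ≈ 5.7265.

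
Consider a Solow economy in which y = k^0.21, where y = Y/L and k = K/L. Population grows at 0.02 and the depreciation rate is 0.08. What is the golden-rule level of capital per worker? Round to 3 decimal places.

n + δ = 0.02 + 0.08 = 0.1.
Setting f'(k) = n+δ gives 0.21·k^(0.21−1) = 0.1, hence k_gold = (0.21/0.1)^(1/0.79) ≈ 2.5578.

k_gold ≈ 2.558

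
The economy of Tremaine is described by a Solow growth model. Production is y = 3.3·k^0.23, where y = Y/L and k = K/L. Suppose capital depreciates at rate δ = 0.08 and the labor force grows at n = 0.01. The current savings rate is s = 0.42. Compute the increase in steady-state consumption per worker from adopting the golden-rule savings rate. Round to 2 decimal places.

Δc ≈ 0.47

Break-even investment rate: n + δ = 0.01 + 0.08 = 0.09.
Current steady state (s = 0.42): k* = (0.42·3.3/0.09)^(1/0.77) ≈ 34.8526, y* = 3.3·34.8526^0.23 ≈ 7.4684, c* = (1−0.42)·7.4684 ≈ 4.3317.
Golden rule sets MPK = n+δ: 0.23·3.3·k^(0.23−1) = 0.09, so k_gold = (0.23·3.3/0.09)^(1/0.77) ≈ 15.9440.
y_gold = 3.3·15.9440^0.23 ≈ 6.2389, c_gold = y_gold − 0.09·k_gold ≈ 4.8040.
Gain: Δc = 4.8040 − 4.3317 ≈ 0.4723.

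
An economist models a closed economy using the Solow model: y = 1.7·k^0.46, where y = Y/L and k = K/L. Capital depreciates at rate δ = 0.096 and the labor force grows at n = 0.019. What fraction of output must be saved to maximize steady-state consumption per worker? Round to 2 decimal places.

n + δ = 0.019 + 0.096 = 0.115.
At the golden rule MPK = n+δ, and in any Cobb-Douglas steady state s = (n+δ)·k/y = MPK·k/y = capital's share 0.46.

s_gold = 0.46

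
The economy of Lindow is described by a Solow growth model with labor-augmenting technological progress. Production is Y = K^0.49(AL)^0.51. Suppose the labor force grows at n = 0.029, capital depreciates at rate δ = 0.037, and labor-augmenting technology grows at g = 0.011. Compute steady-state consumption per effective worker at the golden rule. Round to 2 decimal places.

Capital per effective worker breaks even when investment replaces (n + g + δ)·k; here n + g + δ = 0.077.
Maximizing c = f(k) − (n+g+δ)·k gives f'(k) = n+g+δ, i.e. 0.49·k^(0.49−1) = 0.077, so k_gold = (0.49/0.077)^(1/0.51) ≈ 37.6611.
y_gold = 37.6611^0.49 ≈ 5.9182.
c_gold = y_gold − (n+g+δ)·k_gold = 5.9182 − 0.077·37.6611 ≈ 3.0183.

c_gold ≈ 3.02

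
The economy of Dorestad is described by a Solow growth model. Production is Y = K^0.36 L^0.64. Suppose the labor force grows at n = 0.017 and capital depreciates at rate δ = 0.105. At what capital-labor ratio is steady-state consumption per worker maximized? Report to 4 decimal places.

n + δ = 0.017 + 0.105 = 0.122.
Maximizing c = f(k) − (n+δ)·k gives f'(k) = n+δ, i.e. 0.36·k^(0.36−1) = 0.122, so k_gold = (0.36/0.122)^(1/0.64) ≈ 5.4236.

k_gold ≈ 5.4236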